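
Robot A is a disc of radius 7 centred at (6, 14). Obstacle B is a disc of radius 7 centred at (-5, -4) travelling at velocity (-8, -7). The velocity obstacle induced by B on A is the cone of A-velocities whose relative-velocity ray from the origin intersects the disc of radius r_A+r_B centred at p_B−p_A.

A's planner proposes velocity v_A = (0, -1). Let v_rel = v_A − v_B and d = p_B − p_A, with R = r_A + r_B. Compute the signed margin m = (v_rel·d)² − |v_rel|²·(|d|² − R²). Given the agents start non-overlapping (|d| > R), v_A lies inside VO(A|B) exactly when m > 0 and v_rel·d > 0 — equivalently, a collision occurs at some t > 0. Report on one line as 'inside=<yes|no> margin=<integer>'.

d = (-11, -18),  |d|² = 445;  R = 7+7 = 14,  c = 445−14² = 249
v_rel = (8, 6),  |v_rel|² = 100;  v_rel·d = (8)·(-11) + (6)·(-18) = -196
100·t² + 392·t + 249 = 0  ⇒  m = (-196)² − 100·249 = 13516
m = 13516 > 0,  v_rel·d = -196 < 0  ⇒  outside

inside=no margin=13516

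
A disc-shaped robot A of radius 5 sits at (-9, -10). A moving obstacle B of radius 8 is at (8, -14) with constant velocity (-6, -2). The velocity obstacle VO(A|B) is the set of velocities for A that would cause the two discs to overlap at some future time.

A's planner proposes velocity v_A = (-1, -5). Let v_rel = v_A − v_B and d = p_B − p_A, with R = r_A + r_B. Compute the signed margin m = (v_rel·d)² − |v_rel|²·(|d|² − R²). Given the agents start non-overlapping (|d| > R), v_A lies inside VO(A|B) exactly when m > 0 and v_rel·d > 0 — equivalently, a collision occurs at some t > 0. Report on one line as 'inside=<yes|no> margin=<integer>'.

d = (17, -4),  |d|² = 305;  R = 5+8 = 13,  c = 305−13² = 136
v_rel = (5, -3),  |v_rel|² = 34;  v_rel·d = (5)·(17) + (-3)·(-4) = 97
34·t² − 194·t + 136 = 0  ⇒  m = 97² − 34·136 = 4785
m = 4785 > 0,  v_rel·d = 97 > 0  ⇒  inside

inside=yes margin=4785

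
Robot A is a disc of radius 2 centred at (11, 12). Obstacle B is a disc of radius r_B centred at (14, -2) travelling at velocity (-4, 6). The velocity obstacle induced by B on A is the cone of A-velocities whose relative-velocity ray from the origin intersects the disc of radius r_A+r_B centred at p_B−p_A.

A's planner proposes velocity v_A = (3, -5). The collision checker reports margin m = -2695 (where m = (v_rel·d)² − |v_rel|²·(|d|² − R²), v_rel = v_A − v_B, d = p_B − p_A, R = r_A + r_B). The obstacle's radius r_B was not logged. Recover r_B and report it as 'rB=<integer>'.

m = -2695
d = (3, -14);  v_rel = (7, -11),  |v_rel|² = 170
v_rel×d = (7)·(-14) − (-11)·(3) = -65
since m = R²·170 − (-65)²:  R² = (4225 + -2695) / 170 = 9
R = √9 = 3  ⇒  r_B = 3 − 2 = 1

rB=1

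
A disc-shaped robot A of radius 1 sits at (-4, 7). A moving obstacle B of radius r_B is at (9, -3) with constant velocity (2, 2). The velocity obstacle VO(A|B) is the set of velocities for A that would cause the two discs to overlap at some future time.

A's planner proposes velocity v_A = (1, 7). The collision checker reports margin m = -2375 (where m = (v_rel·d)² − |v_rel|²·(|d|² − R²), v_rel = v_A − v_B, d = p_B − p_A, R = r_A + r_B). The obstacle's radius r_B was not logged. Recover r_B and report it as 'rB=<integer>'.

m = -2375
d = (13, -10);  v_rel = (-1, 5),  |v_rel|² = 26
v_rel×d = (-1)·(-10) − (5)·(13) = -55
since m = R²·26 − (-55)²:  R² = (3025 + -2375) / 26 = 25
R = √25 = 5  ⇒  r_B = 5 − 1 = 4

rB=4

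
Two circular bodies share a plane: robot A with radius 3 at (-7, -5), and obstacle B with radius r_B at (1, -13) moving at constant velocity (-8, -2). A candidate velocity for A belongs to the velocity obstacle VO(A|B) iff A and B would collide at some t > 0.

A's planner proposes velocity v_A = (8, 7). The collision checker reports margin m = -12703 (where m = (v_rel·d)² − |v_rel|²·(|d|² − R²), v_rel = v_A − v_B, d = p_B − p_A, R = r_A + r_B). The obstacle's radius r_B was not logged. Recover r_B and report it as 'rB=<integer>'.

m = -12703
d = (8, -8);  v_rel = (16, 9),  |v_rel|² = 337
v_rel×d = (16)·(-8) − (9)·(8) = -200
since m = R²·337 − (-200)²:  R² = (40000 + -12703) / 337 = 81
R = √81 = 9  ⇒  r_B = 9 − 3 = 6

rB=6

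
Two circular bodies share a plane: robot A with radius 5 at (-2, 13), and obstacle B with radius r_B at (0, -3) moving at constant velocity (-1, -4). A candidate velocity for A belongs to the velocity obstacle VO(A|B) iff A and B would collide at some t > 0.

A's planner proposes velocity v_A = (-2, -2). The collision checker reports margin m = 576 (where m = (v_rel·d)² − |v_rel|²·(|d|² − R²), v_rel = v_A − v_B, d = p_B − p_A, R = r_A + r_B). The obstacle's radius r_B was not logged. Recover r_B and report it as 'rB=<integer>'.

m = 576
d = (2, -16);  v_rel = (-1, 2),  |v_rel|² = 5
v_rel×d = (-1)·(-16) − (2)·(2) = 12
since m = R²·5 − 12²:  R² = (144 + 576) / 5 = 144
R = √144 = 12  ⇒  r_B = 12 − 5 = 7

rB=7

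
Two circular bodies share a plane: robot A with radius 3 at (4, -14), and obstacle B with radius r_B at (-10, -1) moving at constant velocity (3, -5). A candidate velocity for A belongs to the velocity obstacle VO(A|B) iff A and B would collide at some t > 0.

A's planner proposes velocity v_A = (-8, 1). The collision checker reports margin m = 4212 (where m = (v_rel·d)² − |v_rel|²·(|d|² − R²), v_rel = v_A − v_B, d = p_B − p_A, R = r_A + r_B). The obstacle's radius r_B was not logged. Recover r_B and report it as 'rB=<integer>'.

m = 4212
d = (-14, 13);  v_rel = (-11, 6),  |v_rel|² = 157
v_rel×d = (-11)·(13) − (6)·(-14) = -59
since m = R²·157 − (-59)²:  R² = (3481 + 4212) / 157 = 49
R = √49 = 7  ⇒  r_B = 7 − 3 = 4

rB=4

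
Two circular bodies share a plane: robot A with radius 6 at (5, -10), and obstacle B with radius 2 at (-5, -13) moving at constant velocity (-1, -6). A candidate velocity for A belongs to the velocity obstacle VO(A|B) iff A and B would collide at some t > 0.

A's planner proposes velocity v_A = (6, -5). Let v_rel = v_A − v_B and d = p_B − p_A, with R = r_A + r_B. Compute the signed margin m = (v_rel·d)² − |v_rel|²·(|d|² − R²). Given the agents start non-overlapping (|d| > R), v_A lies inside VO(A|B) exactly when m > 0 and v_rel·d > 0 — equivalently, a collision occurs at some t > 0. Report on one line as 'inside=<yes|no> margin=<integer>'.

d = (-10, -3),  |d|² = 109;  R = 6+2 = 8,  c = 109−8² = 45
v_rel = (7, 1),  |v_rel|² = 50;  v_rel·d = (7)·(-10) + (1)·(-3) = -73
50·t² + 146·t + 45 = 0  ⇒  m = (-73)² − 50·45 = 3079
m = 3079 > 0,  v_rel·d = -73 < 0  ⇒  outside

inside=no margin=3079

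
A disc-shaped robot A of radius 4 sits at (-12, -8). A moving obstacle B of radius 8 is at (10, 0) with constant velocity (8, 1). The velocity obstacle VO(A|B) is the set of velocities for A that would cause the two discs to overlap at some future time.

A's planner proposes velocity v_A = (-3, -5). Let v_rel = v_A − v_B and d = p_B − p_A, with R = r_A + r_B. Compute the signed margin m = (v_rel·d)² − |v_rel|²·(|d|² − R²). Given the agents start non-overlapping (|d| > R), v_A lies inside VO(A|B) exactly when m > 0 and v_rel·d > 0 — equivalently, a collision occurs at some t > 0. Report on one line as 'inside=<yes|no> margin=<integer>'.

d = (22, 8),  |d|² = 548;  R = 4+8 = 12,  c = 548−12² = 404
v_rel = (-11, -6),  |v_rel|² = 157;  v_rel·d = (-11)·(22) + (-6)·(8) = -290
157·t² + 580·t + 404 = 0  ⇒  m = (-290)² − 157·404 = 20672
m = 20672 > 0,  v_rel·d = -290 < 0  ⇒  outside

inside=no margin=20672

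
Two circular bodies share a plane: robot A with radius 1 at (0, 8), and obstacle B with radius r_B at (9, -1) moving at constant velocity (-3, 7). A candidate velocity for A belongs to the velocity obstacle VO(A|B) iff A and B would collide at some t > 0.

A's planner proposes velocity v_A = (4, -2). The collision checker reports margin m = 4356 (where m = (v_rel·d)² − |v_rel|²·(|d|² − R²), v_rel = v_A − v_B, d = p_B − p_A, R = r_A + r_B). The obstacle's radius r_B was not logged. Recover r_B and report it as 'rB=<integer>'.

m = 4356
d = (9, -9);  v_rel = (7, -9),  |v_rel|² = 130
v_rel×d = (7)·(-9) − (-9)·(9) = 18
since m = R²·130 − 18²:  R² = (324 + 4356) / 130 = 36
R = √36 = 6  ⇒  r_B = 6 − 1 = 5

rB=5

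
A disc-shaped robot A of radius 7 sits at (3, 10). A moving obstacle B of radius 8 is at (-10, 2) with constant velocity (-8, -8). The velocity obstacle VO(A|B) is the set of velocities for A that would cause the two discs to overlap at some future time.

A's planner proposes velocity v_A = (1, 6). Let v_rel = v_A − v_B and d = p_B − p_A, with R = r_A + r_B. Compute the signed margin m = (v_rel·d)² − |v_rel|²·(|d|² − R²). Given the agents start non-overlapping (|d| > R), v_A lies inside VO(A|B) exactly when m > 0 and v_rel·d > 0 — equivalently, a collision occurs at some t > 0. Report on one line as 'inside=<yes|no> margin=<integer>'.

d = (-13, -8),  |d|² = 233;  R = 7+8 = 15,  c = 233−15² = 8
v_rel = (9, 14),  |v_rel|² = 277;  v_rel·d = (9)·(-13) + (14)·(-8) = -229
277·t² + 458·t + 8 = 0  ⇒  m = (-229)² − 277·8 = 50225
m = 50225 > 0,  v_rel·d = -229 < 0  ⇒  outside

inside=no margin=50225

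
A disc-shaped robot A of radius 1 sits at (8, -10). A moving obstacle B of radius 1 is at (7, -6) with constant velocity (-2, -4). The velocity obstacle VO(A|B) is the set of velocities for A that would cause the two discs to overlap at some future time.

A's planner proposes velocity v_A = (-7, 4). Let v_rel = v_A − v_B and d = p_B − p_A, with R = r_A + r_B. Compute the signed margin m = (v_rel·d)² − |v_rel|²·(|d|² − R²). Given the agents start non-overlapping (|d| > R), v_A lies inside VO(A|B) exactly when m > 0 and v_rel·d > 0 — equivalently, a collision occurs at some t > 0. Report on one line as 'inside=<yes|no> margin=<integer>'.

d = (-1, 4),  |d|² = 17;  R = 1+1 = 2,  c = 17−2² = 13
v_rel = (-5, 8),  |v_rel|² = 89;  v_rel·d = (-5)·(-1) + (8)·(4) = 37
89·t² − 74·t + 13 = 0  ⇒  m = 37² − 89·13 = 212
m = 212 > 0,  v_rel·d = 37 > 0  ⇒  inside

inside=yes margin=212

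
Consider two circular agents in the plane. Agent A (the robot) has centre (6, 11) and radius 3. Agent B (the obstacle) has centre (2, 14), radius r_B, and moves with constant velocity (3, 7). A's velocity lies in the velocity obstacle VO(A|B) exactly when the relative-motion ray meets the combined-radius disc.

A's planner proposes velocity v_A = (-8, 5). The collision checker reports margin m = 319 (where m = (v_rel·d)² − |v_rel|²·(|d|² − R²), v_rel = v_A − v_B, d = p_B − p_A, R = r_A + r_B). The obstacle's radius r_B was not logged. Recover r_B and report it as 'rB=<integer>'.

m = 319
d = (-4, 3);  v_rel = (-11, -2),  |v_rel|² = 125
v_rel×d = (-11)·(3) − (-2)·(-4) = -41
since m = R²·125 − (-41)²:  R² = (1681 + 319) / 125 = 16
R = √16 = 4  ⇒  r_B = 4 − 3 = 1

rB=1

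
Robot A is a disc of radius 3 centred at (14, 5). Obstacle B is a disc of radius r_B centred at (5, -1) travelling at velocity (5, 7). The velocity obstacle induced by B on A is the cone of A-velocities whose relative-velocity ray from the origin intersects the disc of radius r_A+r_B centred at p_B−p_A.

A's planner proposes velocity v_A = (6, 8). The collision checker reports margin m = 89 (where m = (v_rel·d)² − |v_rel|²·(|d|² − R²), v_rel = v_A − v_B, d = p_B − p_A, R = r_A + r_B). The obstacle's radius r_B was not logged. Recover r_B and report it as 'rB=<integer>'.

m = 89
d = (-9, -6);  v_rel = (1, 1),  |v_rel|² = 2
v_rel×d = (1)·(-6) − (1)·(-9) = 3
since m = R²·2 − 3²:  R² = (9 + 89) / 2 = 49
R = √49 = 7  ⇒  r_B = 7 − 3 = 4

rB=4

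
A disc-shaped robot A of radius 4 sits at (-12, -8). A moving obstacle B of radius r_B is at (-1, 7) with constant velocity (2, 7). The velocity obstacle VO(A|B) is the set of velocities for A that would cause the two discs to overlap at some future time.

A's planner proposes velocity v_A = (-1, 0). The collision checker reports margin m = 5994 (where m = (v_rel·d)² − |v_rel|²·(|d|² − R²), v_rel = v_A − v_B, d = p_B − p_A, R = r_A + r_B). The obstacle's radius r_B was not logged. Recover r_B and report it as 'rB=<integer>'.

m = 5994
d = (11, 15);  v_rel = (-3, -7),  |v_rel|² = 58
v_rel×d = (-3)·(15) − (-7)·(11) = 32
since m = R²·58 − 32²:  R² = (1024 + 5994) / 58 = 121
R = √121 = 11  ⇒  r_B = 11 − 4 = 7

rB=7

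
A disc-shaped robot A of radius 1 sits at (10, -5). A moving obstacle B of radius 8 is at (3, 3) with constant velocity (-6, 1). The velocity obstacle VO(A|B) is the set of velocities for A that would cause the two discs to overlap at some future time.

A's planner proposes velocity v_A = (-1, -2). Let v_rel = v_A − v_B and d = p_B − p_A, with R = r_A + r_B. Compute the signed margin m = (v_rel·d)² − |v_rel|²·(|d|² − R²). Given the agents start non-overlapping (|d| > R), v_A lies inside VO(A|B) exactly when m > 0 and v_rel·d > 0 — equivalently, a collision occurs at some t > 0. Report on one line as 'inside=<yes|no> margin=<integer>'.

d = (-7, 8),  |d|² = 113;  R = 1+8 = 9,  c = 113−9² = 32
v_rel = (5, -3),  |v_rel|² = 34;  v_rel·d = (5)·(-7) + (-3)·(8) = -59
34·t² + 118·t + 32 = 0  ⇒  m = (-59)² − 34·32 = 2393
m = 2393 > 0,  v_rel·d = -59 < 0  ⇒  outside

inside=no margin=2393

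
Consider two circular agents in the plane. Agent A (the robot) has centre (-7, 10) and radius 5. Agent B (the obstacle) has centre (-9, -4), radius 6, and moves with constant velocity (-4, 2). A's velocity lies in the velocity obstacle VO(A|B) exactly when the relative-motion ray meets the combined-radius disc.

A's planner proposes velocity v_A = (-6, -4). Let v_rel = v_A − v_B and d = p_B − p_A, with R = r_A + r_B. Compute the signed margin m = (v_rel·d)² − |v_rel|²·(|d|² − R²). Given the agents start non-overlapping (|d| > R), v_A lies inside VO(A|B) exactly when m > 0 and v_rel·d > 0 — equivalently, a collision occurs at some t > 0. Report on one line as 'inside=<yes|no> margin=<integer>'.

d = (-2, -14),  |d|² = 200;  R = 5+6 = 11,  c = 200−11² = 79
v_rel = (-2, -6),  |v_rel|² = 40;  v_rel·d = (-2)·(-2) + (-6)·(-14) = 88
40·t² − 176·t + 79 = 0  ⇒  m = 88² − 40·79 = 4584
m = 4584 > 0,  v_rel·d = 88 > 0  ⇒  inside

inside=yes margin=4584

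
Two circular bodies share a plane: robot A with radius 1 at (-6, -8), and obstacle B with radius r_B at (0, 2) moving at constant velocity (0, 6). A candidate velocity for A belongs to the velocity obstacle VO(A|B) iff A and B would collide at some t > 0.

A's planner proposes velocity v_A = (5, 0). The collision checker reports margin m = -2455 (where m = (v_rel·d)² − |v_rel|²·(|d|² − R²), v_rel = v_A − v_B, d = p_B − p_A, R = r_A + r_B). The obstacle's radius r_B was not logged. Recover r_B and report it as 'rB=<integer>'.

m = -2455
d = (6, 10);  v_rel = (5, -6),  |v_rel|² = 61
v_rel×d = (5)·(10) − (-6)·(6) = 86
since m = R²·61 − 86²:  R² = (7396 + -2455) / 61 = 81
R = √81 = 9  ⇒  r_B = 9 − 1 = 8

rB=8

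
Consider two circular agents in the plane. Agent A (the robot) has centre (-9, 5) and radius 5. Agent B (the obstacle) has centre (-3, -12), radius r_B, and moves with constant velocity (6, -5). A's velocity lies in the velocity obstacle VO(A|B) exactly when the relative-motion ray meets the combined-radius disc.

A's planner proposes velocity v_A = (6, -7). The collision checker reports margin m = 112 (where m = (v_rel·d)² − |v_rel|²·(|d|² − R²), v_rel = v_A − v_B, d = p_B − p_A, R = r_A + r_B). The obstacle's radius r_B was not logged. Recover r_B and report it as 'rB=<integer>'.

m = 112
d = (6, -17);  v_rel = (0, -2),  |v_rel|² = 4
v_rel×d = (0)·(-17) − (-2)·(6) = 12
since m = R²·4 − 12²:  R² = (144 + 112) / 4 = 64
R = √64 = 8  ⇒  r_B = 8 − 5 = 3

rB=3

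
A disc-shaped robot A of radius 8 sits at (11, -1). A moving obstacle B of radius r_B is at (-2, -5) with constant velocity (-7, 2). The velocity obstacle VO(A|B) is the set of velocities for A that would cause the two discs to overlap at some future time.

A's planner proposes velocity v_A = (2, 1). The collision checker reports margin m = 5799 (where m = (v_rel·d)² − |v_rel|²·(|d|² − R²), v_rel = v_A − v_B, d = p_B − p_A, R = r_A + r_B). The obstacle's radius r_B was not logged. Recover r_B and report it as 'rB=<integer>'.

m = 5799
d = (-13, -4);  v_rel = (9, -1),  |v_rel|² = 82
v_rel×d = (9)·(-4) − (-1)·(-13) = -49
since m = R²·82 − (-49)²:  R² = (2401 + 5799) / 82 = 100
R = √100 = 10  ⇒  r_B = 10 − 8 = 2

rB=2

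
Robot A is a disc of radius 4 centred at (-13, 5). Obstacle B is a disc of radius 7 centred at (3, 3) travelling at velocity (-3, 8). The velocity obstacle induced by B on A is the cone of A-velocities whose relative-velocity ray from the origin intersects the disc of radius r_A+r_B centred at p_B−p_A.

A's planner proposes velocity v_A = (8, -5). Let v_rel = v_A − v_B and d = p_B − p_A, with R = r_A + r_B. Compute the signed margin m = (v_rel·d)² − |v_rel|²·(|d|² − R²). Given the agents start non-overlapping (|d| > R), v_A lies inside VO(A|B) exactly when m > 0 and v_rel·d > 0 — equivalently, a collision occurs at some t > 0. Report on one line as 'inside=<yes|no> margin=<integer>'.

d = (16, -2),  |d|² = 260;  R = 4+7 = 11,  c = 260−11² = 139
v_rel = (11, -13),  |v_rel|² = 290;  v_rel·d = (11)·(16) + (-13)·(-2) = 202
290·t² − 404·t + 139 = 0  ⇒  m = 202² − 290·139 = 494
m = 494 > 0,  v_rel·d = 202 > 0  ⇒  inside

inside=yes margin=494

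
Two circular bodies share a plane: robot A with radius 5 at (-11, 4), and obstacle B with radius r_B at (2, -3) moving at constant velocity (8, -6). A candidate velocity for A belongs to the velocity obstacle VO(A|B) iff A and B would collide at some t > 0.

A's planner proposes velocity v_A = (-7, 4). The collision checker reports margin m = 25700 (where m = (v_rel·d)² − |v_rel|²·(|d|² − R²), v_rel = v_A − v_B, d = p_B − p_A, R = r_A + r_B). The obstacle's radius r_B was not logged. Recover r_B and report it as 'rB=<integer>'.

m = 25700
d = (13, -7);  v_rel = (-15, 10),  |v_rel|² = 325
v_rel×d = (-15)·(-7) − (10)·(13) = -25
since m = R²·325 − (-25)²:  R² = (625 + 25700) / 325 = 81
R = √81 = 9  ⇒  r_B = 9 − 5 = 4

rB=4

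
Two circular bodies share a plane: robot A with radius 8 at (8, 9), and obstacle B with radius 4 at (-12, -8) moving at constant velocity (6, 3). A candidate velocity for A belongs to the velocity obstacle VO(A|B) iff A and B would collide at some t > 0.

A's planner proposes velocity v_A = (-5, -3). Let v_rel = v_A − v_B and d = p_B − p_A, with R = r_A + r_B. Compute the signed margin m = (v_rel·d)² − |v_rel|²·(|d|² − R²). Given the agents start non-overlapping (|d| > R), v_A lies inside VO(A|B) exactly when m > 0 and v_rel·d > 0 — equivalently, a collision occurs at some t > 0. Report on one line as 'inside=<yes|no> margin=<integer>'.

d = (-20, -17),  |d|² = 689;  R = 8+4 = 12,  c = 689−12² = 545
v_rel = (-11, -6),  |v_rel|² = 157;  v_rel·d = (-11)·(-20) + (-6)·(-17) = 322
157·t² − 644·t + 545 = 0  ⇒  m = 322² − 157·545 = 18119
m = 18119 > 0,  v_rel·d = 322 > 0  ⇒  inside

inside=yes margin=18119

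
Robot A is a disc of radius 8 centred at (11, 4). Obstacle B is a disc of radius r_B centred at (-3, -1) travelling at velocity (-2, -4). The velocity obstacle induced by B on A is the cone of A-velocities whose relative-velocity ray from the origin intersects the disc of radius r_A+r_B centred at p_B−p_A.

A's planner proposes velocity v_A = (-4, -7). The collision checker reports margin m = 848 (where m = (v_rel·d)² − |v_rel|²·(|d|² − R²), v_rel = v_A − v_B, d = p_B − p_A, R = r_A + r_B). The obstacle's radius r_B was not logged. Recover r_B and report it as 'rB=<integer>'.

m = 848
d = (-14, -5);  v_rel = (-2, -3),  |v_rel|² = 13
v_rel×d = (-2)·(-5) − (-3)·(-14) = -32
since m = R²·13 − (-32)²:  R² = (1024 + 848) / 13 = 144
R = √144 = 12  ⇒  r_B = 12 − 8 = 4

rB=4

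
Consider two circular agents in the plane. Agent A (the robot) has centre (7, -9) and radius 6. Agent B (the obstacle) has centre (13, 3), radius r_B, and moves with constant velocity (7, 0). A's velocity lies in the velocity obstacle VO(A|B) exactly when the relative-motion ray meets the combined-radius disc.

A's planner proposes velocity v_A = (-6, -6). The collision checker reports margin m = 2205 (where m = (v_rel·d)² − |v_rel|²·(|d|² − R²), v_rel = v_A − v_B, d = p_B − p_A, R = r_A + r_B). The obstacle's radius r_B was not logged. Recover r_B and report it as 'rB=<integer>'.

m = 2205
d = (6, 12);  v_rel = (-13, -6),  |v_rel|² = 205
v_rel×d = (-13)·(12) − (-6)·(6) = -120
since m = R²·205 − (-120)²:  R² = (14400 + 2205) / 205 = 81
R = √81 = 9  ⇒  r_B = 9 − 6 = 3

rB=3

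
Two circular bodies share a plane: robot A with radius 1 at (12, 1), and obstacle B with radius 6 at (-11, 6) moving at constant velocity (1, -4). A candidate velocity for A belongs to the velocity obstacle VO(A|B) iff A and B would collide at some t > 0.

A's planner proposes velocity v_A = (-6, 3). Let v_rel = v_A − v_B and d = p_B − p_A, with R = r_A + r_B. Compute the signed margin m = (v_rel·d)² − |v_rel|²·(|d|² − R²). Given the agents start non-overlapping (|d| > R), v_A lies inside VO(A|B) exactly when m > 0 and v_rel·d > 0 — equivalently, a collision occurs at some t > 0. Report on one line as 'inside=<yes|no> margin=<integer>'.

d = (-23, 5),  |d|² = 554;  R = 1+6 = 7,  c = 554−7² = 505
v_rel = (-7, 7),  |v_rel|² = 98;  v_rel·d = (-7)·(-23) + (7)·(5) = 196
98·t² − 392·t + 505 = 0  ⇒  m = 196² − 98·505 = -11074
m = -11074 < 0,  v_rel·d = 196 > 0  ⇒  outside

inside=no margin=-11074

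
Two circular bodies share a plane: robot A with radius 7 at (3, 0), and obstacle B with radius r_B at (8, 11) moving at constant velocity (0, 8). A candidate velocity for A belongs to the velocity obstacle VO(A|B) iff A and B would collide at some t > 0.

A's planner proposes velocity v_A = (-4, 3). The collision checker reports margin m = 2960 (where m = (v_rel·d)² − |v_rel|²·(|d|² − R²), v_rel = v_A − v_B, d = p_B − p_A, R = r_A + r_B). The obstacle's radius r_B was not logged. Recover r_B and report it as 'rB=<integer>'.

m = 2960
d = (5, 11);  v_rel = (-4, -5),  |v_rel|² = 41
v_rel×d = (-4)·(11) − (-5)·(5) = -19
since m = R²·41 − (-19)²:  R² = (361 + 2960) / 41 = 81
R = √81 = 9  ⇒  r_B = 9 − 7 = 2

rB=2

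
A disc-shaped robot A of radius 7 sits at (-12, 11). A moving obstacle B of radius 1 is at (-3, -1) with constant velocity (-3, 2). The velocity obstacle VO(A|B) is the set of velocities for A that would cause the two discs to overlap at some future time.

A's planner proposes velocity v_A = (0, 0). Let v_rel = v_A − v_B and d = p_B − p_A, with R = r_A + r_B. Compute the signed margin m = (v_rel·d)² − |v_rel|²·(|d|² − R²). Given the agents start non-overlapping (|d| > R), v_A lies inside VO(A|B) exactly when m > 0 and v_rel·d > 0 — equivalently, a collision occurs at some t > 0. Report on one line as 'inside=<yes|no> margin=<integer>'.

d = (9, -12),  |d|² = 225;  R = 7+1 = 8,  c = 225−8² = 161
v_rel = (3, -2),  |v_rel|² = 13;  v_rel·d = (3)·(9) + (-2)·(-12) = 51
13·t² − 102·t + 161 = 0  ⇒  m = 51² − 13·161 = 508
m = 508 > 0,  v_rel·d = 51 > 0  ⇒  inside

inside=yes margin=508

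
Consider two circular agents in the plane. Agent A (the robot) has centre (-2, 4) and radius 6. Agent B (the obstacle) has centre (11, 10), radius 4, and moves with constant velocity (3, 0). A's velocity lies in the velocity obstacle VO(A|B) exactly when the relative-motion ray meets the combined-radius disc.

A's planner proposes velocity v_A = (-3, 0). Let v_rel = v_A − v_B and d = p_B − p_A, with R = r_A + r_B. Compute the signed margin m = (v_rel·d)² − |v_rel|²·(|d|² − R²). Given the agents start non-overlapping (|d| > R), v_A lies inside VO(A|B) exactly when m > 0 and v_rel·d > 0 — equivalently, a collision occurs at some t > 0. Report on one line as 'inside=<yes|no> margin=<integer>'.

d = (13, 6),  |d|² = 205;  R = 6+4 = 10,  c = 205−10² = 105
v_rel = (-6, 0),  |v_rel|² = 36;  v_rel·d = (-6)·(13) + (0)·(6) = -78
36·t² + 156·t + 105 = 0  ⇒  m = (-78)² − 36·105 = 2304
m = 2304 > 0,  v_rel·d = -78 < 0  ⇒  outside

inside=no margin=2304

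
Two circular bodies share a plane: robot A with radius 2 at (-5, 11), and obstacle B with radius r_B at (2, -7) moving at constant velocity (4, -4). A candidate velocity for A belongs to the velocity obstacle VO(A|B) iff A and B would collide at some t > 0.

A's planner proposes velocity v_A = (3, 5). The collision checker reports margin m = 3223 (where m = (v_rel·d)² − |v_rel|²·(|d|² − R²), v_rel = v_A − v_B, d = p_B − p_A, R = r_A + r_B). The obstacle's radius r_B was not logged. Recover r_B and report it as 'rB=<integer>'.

m = 3223
d = (7, -18);  v_rel = (-1, 9),  |v_rel|² = 82
v_rel×d = (-1)·(-18) − (9)·(7) = -45
since m = R²·82 − (-45)²:  R² = (2025 + 3223) / 82 = 64
R = √64 = 8  ⇒  r_B = 8 − 2 = 6

rB=6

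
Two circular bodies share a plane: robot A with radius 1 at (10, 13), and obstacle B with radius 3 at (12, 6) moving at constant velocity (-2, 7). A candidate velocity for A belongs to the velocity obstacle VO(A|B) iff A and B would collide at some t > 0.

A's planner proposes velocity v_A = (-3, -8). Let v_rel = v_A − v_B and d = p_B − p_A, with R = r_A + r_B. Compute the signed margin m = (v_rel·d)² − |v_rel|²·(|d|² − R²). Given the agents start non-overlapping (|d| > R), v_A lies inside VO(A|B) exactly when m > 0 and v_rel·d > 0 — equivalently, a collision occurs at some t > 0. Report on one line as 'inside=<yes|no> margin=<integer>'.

d = (2, -7),  |d|² = 53;  R = 1+3 = 4,  c = 53−4² = 37
v_rel = (-1, -15),  |v_rel|² = 226;  v_rel·d = (-1)·(2) + (-15)·(-7) = 103
226·t² − 206·t + 37 = 0  ⇒  m = 103² − 226·37 = 2247
m = 2247 > 0,  v_rel·d = 103 > 0  ⇒  inside

inside=yes margin=2247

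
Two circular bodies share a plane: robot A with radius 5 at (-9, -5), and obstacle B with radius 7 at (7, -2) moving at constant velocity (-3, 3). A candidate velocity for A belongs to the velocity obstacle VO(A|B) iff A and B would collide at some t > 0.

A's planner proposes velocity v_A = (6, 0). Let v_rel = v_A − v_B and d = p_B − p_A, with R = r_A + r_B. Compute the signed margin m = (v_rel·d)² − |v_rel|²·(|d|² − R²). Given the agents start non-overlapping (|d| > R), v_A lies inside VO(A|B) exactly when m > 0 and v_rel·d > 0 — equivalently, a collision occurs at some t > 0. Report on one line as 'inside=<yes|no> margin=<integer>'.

d = (16, 3),  |d|² = 265;  R = 5+7 = 12,  c = 265−12² = 121
v_rel = (9, -3),  |v_rel|² = 90;  v_rel·d = (9)·(16) + (-3)·(3) = 135
90·t² − 270·t + 121 = 0  ⇒  m = 135² − 90·121 = 7335
m = 7335 > 0,  v_rel·d = 135 > 0  ⇒  inside

inside=yes margin=7335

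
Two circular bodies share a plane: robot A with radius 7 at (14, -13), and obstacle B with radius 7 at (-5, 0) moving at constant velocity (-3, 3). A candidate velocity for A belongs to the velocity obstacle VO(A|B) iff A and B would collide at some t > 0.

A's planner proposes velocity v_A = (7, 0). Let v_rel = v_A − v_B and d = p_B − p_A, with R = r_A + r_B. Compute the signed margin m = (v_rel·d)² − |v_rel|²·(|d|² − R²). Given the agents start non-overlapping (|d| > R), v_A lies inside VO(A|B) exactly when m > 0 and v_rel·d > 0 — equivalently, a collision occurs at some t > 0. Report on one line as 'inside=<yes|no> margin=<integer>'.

d = (-19, 13),  |d|² = 530;  R = 7+7 = 14,  c = 530−14² = 334
v_rel = (10, -3),  |v_rel|² = 109;  v_rel·d = (10)·(-19) + (-3)·(13) = -229
109·t² + 458·t + 334 = 0  ⇒  m = (-229)² − 109·334 = 16035
m = 16035 > 0,  v_rel·d = -229 < 0  ⇒  outside

inside=no margin=16035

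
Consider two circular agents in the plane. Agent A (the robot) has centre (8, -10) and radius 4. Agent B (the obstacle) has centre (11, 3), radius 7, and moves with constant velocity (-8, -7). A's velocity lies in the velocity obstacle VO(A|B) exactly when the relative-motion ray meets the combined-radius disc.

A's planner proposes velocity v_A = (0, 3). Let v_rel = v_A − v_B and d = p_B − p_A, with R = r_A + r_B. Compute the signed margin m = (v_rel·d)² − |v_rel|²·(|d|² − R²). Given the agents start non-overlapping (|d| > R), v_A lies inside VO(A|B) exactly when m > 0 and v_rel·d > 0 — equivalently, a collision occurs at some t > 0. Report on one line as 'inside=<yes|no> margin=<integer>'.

d = (3, 13),  |d|² = 178;  R = 4+7 = 11,  c = 178−11² = 57
v_rel = (8, 10),  |v_rel|² = 164;  v_rel·d = (8)·(3) + (10)·(13) = 154
164·t² − 308·t + 57 = 0  ⇒  m = 154² − 164·57 = 14368
m = 14368 > 0,  v_rel·d = 154 > 0  ⇒  inside

inside=yes margin=14368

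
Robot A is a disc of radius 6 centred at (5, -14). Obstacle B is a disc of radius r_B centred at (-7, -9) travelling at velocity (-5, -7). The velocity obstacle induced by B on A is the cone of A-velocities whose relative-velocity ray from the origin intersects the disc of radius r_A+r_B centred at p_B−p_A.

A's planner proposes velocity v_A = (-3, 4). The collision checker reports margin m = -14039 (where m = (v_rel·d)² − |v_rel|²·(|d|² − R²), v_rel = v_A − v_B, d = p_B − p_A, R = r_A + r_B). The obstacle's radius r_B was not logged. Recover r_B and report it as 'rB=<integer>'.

m = -14039
d = (-12, 5);  v_rel = (2, 11),  |v_rel|² = 125
v_rel×d = (2)·(5) − (11)·(-12) = 142
since m = R²·125 − 142²:  R² = (20164 + -14039) / 125 = 49
R = √49 = 7  ⇒  r_B = 7 − 6 = 1

rB=1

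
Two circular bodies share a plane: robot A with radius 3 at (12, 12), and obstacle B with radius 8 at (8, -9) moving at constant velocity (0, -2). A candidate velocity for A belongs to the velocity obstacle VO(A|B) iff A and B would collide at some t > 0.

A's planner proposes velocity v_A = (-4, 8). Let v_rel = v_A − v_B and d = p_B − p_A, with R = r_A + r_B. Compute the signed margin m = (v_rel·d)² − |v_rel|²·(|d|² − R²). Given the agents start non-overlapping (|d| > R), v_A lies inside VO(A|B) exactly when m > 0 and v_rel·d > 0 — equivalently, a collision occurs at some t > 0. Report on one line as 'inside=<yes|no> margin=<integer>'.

d = (-4, -21),  |d|² = 457;  R = 3+8 = 11,  c = 457−11² = 336
v_rel = (-4, 10),  |v_rel|² = 116;  v_rel·d = (-4)·(-4) + (10)·(-21) = -194
116·t² + 388·t + 336 = 0  ⇒  m = (-194)² − 116·336 = -1340
m = -1340 < 0,  v_rel·d = -194 < 0  ⇒  outside

inside=no margin=-1340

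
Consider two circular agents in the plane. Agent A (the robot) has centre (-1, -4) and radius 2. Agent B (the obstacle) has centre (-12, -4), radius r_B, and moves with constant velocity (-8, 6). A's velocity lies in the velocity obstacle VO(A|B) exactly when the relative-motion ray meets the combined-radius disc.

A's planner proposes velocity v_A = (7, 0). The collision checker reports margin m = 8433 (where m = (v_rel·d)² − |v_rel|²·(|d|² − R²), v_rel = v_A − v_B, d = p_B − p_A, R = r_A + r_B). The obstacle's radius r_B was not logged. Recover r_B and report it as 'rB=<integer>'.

m = 8433
d = (-11, 0);  v_rel = (15, -6),  |v_rel|² = 261
v_rel×d = (15)·(0) − (-6)·(-11) = -66
since m = R²·261 − (-66)²:  R² = (4356 + 8433) / 261 = 49
R = √49 = 7  ⇒  r_B = 7 − 2 = 5

rB=5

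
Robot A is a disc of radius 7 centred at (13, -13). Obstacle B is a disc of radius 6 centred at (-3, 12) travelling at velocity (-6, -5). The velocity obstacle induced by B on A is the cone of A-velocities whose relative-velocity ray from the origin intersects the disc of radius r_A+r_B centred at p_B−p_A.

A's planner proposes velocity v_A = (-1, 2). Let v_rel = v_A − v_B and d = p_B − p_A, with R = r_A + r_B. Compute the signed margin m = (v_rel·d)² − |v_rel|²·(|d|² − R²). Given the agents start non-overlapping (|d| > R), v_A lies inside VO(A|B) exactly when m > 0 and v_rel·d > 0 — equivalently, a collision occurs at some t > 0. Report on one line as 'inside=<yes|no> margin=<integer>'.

d = (-16, 25),  |d|² = 881;  R = 7+6 = 13,  c = 881−13² = 712
v_rel = (5, 7),  |v_rel|² = 74;  v_rel·d = (5)·(-16) + (7)·(25) = 95
74·t² − 190·t + 712 = 0  ⇒  m = 95² − 74·712 = -43663
m = -43663 < 0,  v_rel·d = 95 > 0  ⇒  outside

inside=no margin=-43663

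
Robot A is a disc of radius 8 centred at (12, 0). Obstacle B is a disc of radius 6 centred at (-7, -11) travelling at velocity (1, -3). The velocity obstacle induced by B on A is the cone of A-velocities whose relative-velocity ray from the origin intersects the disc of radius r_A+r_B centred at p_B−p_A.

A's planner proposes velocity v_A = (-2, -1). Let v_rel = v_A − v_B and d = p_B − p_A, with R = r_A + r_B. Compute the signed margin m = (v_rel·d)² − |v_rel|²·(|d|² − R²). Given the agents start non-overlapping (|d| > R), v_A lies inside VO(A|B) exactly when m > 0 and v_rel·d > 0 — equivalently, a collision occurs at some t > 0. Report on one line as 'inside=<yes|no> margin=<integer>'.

d = (-19, -11),  |d|² = 482;  R = 8+6 = 14,  c = 482−14² = 286
v_rel = (-3, 2),  |v_rel|² = 13;  v_rel·d = (-3)·(-19) + (2)·(-11) = 35
13·t² − 70·t + 286 = 0  ⇒  m = 35² − 13·286 = -2493
m = -2493 < 0,  v_rel·d = 35 > 0  ⇒  outside

inside=no margin=-2493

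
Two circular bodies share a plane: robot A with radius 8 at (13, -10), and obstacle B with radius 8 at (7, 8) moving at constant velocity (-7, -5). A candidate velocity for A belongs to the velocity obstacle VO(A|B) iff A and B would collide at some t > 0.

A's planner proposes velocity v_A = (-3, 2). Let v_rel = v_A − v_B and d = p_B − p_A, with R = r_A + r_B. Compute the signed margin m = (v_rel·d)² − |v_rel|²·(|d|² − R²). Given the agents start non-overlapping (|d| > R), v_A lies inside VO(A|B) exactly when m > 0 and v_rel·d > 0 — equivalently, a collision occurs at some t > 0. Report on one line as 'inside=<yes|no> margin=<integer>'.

d = (-6, 18),  |d|² = 360;  R = 8+8 = 16,  c = 360−16² = 104
v_rel = (4, 7),  |v_rel|² = 65;  v_rel·d = (4)·(-6) + (7)·(18) = 102
65·t² − 204·t + 104 = 0  ⇒  m = 102² − 65·104 = 3644
m = 3644 > 0,  v_rel·d = 102 > 0  ⇒  inside

inside=yes margin=3644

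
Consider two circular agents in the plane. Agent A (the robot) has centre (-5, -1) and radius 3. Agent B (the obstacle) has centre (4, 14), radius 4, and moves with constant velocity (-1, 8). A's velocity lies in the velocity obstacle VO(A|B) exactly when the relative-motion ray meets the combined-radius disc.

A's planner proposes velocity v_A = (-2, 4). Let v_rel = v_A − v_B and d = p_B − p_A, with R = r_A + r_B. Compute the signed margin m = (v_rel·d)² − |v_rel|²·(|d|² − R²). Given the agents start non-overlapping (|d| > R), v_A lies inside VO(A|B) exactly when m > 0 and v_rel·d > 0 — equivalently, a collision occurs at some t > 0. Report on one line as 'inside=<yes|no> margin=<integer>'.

d = (9, 15),  |d|² = 306;  R = 3+4 = 7,  c = 306−7² = 257
v_rel = (-1, -4),  |v_rel|² = 17;  v_rel·d = (-1)·(9) + (-4)·(15) = -69
17·t² + 138·t + 257 = 0  ⇒  m = (-69)² − 17·257 = 392
m = 392 > 0,  v_rel·d = -69 < 0  ⇒  outside

inside=no margin=392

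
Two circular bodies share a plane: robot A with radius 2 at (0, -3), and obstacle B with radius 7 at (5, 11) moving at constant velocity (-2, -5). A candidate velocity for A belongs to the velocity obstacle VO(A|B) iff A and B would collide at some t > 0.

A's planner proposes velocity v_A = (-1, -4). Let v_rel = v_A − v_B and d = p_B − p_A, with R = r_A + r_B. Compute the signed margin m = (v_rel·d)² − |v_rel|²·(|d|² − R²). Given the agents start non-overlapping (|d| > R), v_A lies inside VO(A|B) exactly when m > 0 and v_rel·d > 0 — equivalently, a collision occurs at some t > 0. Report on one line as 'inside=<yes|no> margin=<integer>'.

d = (5, 14),  |d|² = 221;  R = 2+7 = 9,  c = 221−9² = 140
v_rel = (1, 1),  |v_rel|² = 2;  v_rel·d = (1)·(5) + (1)·(14) = 19
2·t² − 38·t + 140 = 0  ⇒  m = 19² − 2·140 = 81
m = 81 > 0,  v_rel·d = 19 > 0  ⇒  inside

inside=yes margin=81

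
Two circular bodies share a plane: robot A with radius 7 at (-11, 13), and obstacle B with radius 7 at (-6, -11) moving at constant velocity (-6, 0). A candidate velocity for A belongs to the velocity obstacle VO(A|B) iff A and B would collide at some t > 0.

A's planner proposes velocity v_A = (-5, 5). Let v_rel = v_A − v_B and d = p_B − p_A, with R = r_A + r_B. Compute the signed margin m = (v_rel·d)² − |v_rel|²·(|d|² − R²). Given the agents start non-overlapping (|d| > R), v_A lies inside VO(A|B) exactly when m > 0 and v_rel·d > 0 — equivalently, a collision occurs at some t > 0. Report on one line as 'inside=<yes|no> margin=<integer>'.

d = (5, -24),  |d|² = 601;  R = 7+7 = 14,  c = 601−14² = 405
v_rel = (1, 5),  |v_rel|² = 26;  v_rel·d = (1)·(5) + (5)·(-24) = -115
26·t² + 230·t + 405 = 0  ⇒  m = (-115)² − 26·405 = 2695
m = 2695 > 0,  v_rel·d = -115 < 0  ⇒  outside

inside=no margin=2695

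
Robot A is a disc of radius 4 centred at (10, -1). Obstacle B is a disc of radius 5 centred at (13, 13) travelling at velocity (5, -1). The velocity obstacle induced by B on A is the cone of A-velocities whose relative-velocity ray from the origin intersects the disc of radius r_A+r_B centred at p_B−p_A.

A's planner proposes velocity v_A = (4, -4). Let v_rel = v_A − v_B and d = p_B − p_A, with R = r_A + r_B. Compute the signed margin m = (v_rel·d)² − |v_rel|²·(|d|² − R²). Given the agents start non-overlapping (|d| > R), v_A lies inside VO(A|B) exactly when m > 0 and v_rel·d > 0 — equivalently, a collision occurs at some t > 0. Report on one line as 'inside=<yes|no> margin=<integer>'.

d = (3, 14),  |d|² = 205;  R = 4+5 = 9,  c = 205−9² = 124
v_rel = (-1, -3),  |v_rel|² = 10;  v_rel·d = (-1)·(3) + (-3)·(14) = -45
10·t² + 90·t + 124 = 0  ⇒  m = (-45)² − 10·124 = 785
m = 785 > 0,  v_rel·d = -45 < 0  ⇒  outside

inside=no margin=785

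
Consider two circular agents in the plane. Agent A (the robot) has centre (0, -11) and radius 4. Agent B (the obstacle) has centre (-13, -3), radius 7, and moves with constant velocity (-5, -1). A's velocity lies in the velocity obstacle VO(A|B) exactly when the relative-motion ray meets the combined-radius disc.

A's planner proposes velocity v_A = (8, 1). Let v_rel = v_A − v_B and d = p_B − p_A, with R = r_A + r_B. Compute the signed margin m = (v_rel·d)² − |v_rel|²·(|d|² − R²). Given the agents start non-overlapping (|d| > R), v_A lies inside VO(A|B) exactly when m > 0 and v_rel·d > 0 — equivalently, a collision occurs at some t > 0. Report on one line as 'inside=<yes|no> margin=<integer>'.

d = (-13, 8),  |d|² = 233;  R = 4+7 = 11,  c = 233−11² = 112
v_rel = (13, 2),  |v_rel|² = 173;  v_rel·d = (13)·(-13) + (2)·(8) = -153
173·t² + 306·t + 112 = 0  ⇒  m = (-153)² − 173·112 = 4033
m = 4033 > 0,  v_rel·d = -153 < 0  ⇒  outside

inside=no margin=4033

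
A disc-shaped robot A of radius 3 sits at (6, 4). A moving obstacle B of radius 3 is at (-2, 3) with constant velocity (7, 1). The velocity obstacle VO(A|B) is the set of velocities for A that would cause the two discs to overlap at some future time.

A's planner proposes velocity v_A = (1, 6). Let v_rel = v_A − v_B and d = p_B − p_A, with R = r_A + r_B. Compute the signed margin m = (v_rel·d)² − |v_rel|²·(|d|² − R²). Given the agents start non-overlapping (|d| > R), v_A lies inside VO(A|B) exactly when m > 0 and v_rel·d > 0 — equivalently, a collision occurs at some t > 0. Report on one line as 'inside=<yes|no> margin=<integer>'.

d = (-8, -1),  |d|² = 65;  R = 3+3 = 6,  c = 65−6² = 29
v_rel = (-6, 5),  |v_rel|² = 61;  v_rel·d = (-6)·(-8) + (5)·(-1) = 43
61·t² − 86·t + 29 = 0  ⇒  m = 43² − 61·29 = 80
m = 80 > 0,  v_rel·d = 43 > 0  ⇒  inside

inside=yes margin=80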